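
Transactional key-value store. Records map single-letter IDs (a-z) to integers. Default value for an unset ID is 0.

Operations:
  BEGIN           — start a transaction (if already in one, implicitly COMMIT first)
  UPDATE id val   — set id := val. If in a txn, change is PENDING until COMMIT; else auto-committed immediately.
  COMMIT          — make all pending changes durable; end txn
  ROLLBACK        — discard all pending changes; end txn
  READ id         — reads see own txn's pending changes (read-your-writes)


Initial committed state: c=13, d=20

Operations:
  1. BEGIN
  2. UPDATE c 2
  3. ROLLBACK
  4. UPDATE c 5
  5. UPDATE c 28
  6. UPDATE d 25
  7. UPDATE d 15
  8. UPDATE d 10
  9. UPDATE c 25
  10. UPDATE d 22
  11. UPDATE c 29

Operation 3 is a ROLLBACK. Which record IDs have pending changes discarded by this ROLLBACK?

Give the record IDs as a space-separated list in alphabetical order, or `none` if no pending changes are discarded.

Initial committed: {c=13, d=20}
Op 1: BEGIN: in_txn=True, pending={}
Op 2: UPDATE c=2 (pending; pending now {c=2})
Op 3: ROLLBACK: discarded pending ['c']; in_txn=False
Op 4: UPDATE c=5 (auto-commit; committed c=5)
Op 5: UPDATE c=28 (auto-commit; committed c=28)
Op 6: UPDATE d=25 (auto-commit; committed d=25)
Op 7: UPDATE d=15 (auto-commit; committed d=15)
Op 8: UPDATE d=10 (auto-commit; committed d=10)
Op 9: UPDATE c=25 (auto-commit; committed c=25)
Op 10: UPDATE d=22 (auto-commit; committed d=22)
Op 11: UPDATE c=29 (auto-commit; committed c=29)
ROLLBACK at op 3 discards: ['c']

Answer: c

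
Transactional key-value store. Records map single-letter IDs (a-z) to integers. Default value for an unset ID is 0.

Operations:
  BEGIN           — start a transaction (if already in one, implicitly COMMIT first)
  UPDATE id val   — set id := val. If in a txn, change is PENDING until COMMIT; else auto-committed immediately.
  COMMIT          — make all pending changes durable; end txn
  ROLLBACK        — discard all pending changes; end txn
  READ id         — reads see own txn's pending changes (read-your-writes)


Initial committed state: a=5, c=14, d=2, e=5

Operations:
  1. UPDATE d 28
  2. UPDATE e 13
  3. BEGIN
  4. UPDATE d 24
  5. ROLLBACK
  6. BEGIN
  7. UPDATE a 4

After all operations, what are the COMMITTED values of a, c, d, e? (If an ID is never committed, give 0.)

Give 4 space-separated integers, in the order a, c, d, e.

Answer: 5 14 28 13

Derivation:
Initial committed: {a=5, c=14, d=2, e=5}
Op 1: UPDATE d=28 (auto-commit; committed d=28)
Op 2: UPDATE e=13 (auto-commit; committed e=13)
Op 3: BEGIN: in_txn=True, pending={}
Op 4: UPDATE d=24 (pending; pending now {d=24})
Op 5: ROLLBACK: discarded pending ['d']; in_txn=False
Op 6: BEGIN: in_txn=True, pending={}
Op 7: UPDATE a=4 (pending; pending now {a=4})
Final committed: {a=5, c=14, d=28, e=13}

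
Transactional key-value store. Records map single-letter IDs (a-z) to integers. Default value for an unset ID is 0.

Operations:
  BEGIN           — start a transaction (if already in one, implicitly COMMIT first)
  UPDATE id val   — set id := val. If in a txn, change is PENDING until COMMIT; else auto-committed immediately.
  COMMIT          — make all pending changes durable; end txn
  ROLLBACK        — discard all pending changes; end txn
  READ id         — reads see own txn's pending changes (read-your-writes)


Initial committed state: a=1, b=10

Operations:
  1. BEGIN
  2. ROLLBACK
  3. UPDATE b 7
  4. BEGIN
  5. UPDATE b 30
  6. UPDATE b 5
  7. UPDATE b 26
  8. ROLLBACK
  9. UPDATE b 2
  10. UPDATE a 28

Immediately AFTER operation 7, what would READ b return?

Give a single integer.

Initial committed: {a=1, b=10}
Op 1: BEGIN: in_txn=True, pending={}
Op 2: ROLLBACK: discarded pending []; in_txn=False
Op 3: UPDATE b=7 (auto-commit; committed b=7)
Op 4: BEGIN: in_txn=True, pending={}
Op 5: UPDATE b=30 (pending; pending now {b=30})
Op 6: UPDATE b=5 (pending; pending now {b=5})
Op 7: UPDATE b=26 (pending; pending now {b=26})
After op 7: visible(b) = 26 (pending={b=26}, committed={a=1, b=7})

Answer: 26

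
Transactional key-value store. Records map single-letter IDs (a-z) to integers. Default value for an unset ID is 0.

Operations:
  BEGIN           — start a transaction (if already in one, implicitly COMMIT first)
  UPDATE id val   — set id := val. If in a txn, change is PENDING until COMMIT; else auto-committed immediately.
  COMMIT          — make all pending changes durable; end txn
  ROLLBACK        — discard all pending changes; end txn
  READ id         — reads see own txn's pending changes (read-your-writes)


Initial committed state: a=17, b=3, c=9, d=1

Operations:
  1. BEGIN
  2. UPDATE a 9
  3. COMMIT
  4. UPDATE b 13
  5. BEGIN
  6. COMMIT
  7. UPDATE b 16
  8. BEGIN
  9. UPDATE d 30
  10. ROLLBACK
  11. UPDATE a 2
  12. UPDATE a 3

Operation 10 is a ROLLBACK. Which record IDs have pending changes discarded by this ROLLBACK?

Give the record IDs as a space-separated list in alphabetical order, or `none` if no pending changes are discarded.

Answer: d

Derivation:
Initial committed: {a=17, b=3, c=9, d=1}
Op 1: BEGIN: in_txn=True, pending={}
Op 2: UPDATE a=9 (pending; pending now {a=9})
Op 3: COMMIT: merged ['a'] into committed; committed now {a=9, b=3, c=9, d=1}
Op 4: UPDATE b=13 (auto-commit; committed b=13)
Op 5: BEGIN: in_txn=True, pending={}
Op 6: COMMIT: merged [] into committed; committed now {a=9, b=13, c=9, d=1}
Op 7: UPDATE b=16 (auto-commit; committed b=16)
Op 8: BEGIN: in_txn=True, pending={}
Op 9: UPDATE d=30 (pending; pending now {d=30})
Op 10: ROLLBACK: discarded pending ['d']; in_txn=False
Op 11: UPDATE a=2 (auto-commit; committed a=2)
Op 12: UPDATE a=3 (auto-commit; committed a=3)
ROLLBACK at op 10 discards: ['d']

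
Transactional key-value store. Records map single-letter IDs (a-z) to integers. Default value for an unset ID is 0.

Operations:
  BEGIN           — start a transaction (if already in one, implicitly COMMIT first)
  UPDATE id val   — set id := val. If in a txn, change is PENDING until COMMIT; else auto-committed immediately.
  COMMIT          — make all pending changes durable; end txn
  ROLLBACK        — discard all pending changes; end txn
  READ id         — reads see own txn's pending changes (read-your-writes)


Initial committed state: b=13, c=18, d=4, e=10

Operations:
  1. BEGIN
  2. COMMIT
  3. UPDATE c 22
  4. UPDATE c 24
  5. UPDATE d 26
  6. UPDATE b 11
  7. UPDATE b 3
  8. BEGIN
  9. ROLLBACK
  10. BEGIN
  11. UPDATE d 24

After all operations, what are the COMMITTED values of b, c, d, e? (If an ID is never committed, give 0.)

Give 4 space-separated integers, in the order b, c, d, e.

Answer: 3 24 26 10

Derivation:
Initial committed: {b=13, c=18, d=4, e=10}
Op 1: BEGIN: in_txn=True, pending={}
Op 2: COMMIT: merged [] into committed; committed now {b=13, c=18, d=4, e=10}
Op 3: UPDATE c=22 (auto-commit; committed c=22)
Op 4: UPDATE c=24 (auto-commit; committed c=24)
Op 5: UPDATE d=26 (auto-commit; committed d=26)
Op 6: UPDATE b=11 (auto-commit; committed b=11)
Op 7: UPDATE b=3 (auto-commit; committed b=3)
Op 8: BEGIN: in_txn=True, pending={}
Op 9: ROLLBACK: discarded pending []; in_txn=False
Op 10: BEGIN: in_txn=True, pending={}
Op 11: UPDATE d=24 (pending; pending now {d=24})
Final committed: {b=3, c=24, d=26, e=10}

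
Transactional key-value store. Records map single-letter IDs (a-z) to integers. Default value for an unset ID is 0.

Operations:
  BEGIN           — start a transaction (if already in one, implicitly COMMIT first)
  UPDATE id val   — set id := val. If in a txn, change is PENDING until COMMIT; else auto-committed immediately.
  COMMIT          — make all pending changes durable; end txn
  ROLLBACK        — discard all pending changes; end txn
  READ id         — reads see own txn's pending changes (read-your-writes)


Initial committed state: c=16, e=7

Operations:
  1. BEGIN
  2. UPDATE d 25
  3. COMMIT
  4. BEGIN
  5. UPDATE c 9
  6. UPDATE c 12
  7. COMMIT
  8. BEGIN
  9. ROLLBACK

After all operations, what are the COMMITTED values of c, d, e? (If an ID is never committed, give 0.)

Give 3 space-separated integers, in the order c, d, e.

Initial committed: {c=16, e=7}
Op 1: BEGIN: in_txn=True, pending={}
Op 2: UPDATE d=25 (pending; pending now {d=25})
Op 3: COMMIT: merged ['d'] into committed; committed now {c=16, d=25, e=7}
Op 4: BEGIN: in_txn=True, pending={}
Op 5: UPDATE c=9 (pending; pending now {c=9})
Op 6: UPDATE c=12 (pending; pending now {c=12})
Op 7: COMMIT: merged ['c'] into committed; committed now {c=12, d=25, e=7}
Op 8: BEGIN: in_txn=True, pending={}
Op 9: ROLLBACK: discarded pending []; in_txn=False
Final committed: {c=12, d=25, e=7}

Answer: 12 25 7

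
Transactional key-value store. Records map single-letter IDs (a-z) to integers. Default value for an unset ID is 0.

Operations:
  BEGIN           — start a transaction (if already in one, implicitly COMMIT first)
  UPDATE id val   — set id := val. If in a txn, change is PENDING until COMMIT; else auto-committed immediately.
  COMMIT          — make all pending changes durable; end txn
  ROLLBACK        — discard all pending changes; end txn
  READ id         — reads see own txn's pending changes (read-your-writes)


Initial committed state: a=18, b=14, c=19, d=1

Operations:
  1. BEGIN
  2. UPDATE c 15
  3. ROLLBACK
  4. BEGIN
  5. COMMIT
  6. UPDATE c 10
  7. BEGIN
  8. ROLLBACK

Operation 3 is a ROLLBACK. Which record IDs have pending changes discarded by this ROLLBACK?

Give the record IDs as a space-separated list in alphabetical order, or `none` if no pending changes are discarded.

Answer: c

Derivation:
Initial committed: {a=18, b=14, c=19, d=1}
Op 1: BEGIN: in_txn=True, pending={}
Op 2: UPDATE c=15 (pending; pending now {c=15})
Op 3: ROLLBACK: discarded pending ['c']; in_txn=False
Op 4: BEGIN: in_txn=True, pending={}
Op 5: COMMIT: merged [] into committed; committed now {a=18, b=14, c=19, d=1}
Op 6: UPDATE c=10 (auto-commit; committed c=10)
Op 7: BEGIN: in_txn=True, pending={}
Op 8: ROLLBACK: discarded pending []; in_txn=False
ROLLBACK at op 3 discards: ['c']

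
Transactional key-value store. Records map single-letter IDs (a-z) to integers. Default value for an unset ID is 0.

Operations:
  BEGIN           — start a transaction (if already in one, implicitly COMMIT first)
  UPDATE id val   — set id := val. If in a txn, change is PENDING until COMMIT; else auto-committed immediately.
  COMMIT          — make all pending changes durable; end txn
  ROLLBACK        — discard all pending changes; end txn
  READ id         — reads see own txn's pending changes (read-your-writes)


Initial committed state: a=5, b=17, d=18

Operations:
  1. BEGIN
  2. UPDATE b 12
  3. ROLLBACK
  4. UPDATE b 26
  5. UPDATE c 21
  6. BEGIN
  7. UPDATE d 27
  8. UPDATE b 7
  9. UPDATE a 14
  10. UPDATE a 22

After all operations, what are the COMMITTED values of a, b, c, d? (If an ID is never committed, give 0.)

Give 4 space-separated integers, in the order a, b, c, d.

Answer: 5 26 21 18

Derivation:
Initial committed: {a=5, b=17, d=18}
Op 1: BEGIN: in_txn=True, pending={}
Op 2: UPDATE b=12 (pending; pending now {b=12})
Op 3: ROLLBACK: discarded pending ['b']; in_txn=False
Op 4: UPDATE b=26 (auto-commit; committed b=26)
Op 5: UPDATE c=21 (auto-commit; committed c=21)
Op 6: BEGIN: in_txn=True, pending={}
Op 7: UPDATE d=27 (pending; pending now {d=27})
Op 8: UPDATE b=7 (pending; pending now {b=7, d=27})
Op 9: UPDATE a=14 (pending; pending now {a=14, b=7, d=27})
Op 10: UPDATE a=22 (pending; pending now {a=22, b=7, d=27})
Final committed: {a=5, b=26, c=21, d=18}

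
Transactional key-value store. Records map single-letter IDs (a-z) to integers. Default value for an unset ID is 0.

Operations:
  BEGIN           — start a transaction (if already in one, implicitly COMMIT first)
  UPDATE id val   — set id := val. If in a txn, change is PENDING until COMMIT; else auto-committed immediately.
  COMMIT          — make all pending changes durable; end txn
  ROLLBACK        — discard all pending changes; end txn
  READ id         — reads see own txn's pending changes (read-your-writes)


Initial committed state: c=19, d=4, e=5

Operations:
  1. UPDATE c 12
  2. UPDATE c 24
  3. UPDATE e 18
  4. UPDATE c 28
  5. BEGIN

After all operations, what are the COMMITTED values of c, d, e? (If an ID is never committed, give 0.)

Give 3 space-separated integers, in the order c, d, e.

Answer: 28 4 18

Derivation:
Initial committed: {c=19, d=4, e=5}
Op 1: UPDATE c=12 (auto-commit; committed c=12)
Op 2: UPDATE c=24 (auto-commit; committed c=24)
Op 3: UPDATE e=18 (auto-commit; committed e=18)
Op 4: UPDATE c=28 (auto-commit; committed c=28)
Op 5: BEGIN: in_txn=True, pending={}
Final committed: {c=28, d=4, e=18}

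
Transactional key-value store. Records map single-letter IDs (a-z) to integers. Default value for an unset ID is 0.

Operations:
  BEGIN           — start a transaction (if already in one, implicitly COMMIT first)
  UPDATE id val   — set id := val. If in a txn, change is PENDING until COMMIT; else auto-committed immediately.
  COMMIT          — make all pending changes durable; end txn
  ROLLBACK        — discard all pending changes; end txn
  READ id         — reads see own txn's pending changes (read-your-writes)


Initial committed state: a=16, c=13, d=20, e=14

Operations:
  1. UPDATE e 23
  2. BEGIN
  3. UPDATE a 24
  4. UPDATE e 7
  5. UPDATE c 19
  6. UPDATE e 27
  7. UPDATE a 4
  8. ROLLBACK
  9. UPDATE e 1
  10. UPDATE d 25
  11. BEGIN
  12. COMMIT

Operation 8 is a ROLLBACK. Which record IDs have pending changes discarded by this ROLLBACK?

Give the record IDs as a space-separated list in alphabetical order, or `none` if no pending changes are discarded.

Answer: a c e

Derivation:
Initial committed: {a=16, c=13, d=20, e=14}
Op 1: UPDATE e=23 (auto-commit; committed e=23)
Op 2: BEGIN: in_txn=True, pending={}
Op 3: UPDATE a=24 (pending; pending now {a=24})
Op 4: UPDATE e=7 (pending; pending now {a=24, e=7})
Op 5: UPDATE c=19 (pending; pending now {a=24, c=19, e=7})
Op 6: UPDATE e=27 (pending; pending now {a=24, c=19, e=27})
Op 7: UPDATE a=4 (pending; pending now {a=4, c=19, e=27})
Op 8: ROLLBACK: discarded pending ['a', 'c', 'e']; in_txn=False
Op 9: UPDATE e=1 (auto-commit; committed e=1)
Op 10: UPDATE d=25 (auto-commit; committed d=25)
Op 11: BEGIN: in_txn=True, pending={}
Op 12: COMMIT: merged [] into committed; committed now {a=16, c=13, d=25, e=1}
ROLLBACK at op 8 discards: ['a', 'c', 'e']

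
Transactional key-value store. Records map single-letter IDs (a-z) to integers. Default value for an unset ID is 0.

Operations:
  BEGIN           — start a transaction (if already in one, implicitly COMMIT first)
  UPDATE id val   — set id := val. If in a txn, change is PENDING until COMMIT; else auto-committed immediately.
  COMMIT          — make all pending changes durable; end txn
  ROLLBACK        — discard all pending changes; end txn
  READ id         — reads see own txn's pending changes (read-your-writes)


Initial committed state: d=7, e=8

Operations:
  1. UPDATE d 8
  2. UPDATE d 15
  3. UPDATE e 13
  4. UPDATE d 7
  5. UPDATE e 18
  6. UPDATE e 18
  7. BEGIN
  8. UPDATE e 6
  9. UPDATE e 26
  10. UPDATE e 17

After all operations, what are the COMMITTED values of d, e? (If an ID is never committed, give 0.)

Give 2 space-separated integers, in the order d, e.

Answer: 7 18

Derivation:
Initial committed: {d=7, e=8}
Op 1: UPDATE d=8 (auto-commit; committed d=8)
Op 2: UPDATE d=15 (auto-commit; committed d=15)
Op 3: UPDATE e=13 (auto-commit; committed e=13)
Op 4: UPDATE d=7 (auto-commit; committed d=7)
Op 5: UPDATE e=18 (auto-commit; committed e=18)
Op 6: UPDATE e=18 (auto-commit; committed e=18)
Op 7: BEGIN: in_txn=True, pending={}
Op 8: UPDATE e=6 (pending; pending now {e=6})
Op 9: UPDATE e=26 (pending; pending now {e=26})
Op 10: UPDATE e=17 (pending; pending now {e=17})
Final committed: {d=7, e=18}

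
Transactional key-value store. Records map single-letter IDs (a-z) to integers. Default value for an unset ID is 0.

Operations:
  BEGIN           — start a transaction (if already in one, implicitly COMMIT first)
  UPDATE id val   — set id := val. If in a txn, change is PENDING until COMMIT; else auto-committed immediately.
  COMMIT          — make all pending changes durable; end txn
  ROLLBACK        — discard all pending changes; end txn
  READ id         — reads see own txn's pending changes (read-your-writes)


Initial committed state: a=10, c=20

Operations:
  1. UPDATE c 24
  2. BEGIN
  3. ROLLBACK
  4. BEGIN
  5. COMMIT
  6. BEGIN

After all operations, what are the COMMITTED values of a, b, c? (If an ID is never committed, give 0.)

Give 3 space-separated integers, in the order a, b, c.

Answer: 10 0 24

Derivation:
Initial committed: {a=10, c=20}
Op 1: UPDATE c=24 (auto-commit; committed c=24)
Op 2: BEGIN: in_txn=True, pending={}
Op 3: ROLLBACK: discarded pending []; in_txn=False
Op 4: BEGIN: in_txn=True, pending={}
Op 5: COMMIT: merged [] into committed; committed now {a=10, c=24}
Op 6: BEGIN: in_txn=True, pending={}
Final committed: {a=10, c=24}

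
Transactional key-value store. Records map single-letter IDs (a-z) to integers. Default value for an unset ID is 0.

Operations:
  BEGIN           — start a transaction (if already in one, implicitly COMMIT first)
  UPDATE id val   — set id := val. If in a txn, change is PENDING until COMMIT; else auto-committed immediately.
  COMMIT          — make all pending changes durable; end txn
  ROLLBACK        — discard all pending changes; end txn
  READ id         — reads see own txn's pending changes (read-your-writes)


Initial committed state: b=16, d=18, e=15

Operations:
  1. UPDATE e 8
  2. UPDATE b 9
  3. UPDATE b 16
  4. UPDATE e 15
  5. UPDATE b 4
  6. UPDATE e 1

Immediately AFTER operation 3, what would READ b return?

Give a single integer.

Answer: 16

Derivation:
Initial committed: {b=16, d=18, e=15}
Op 1: UPDATE e=8 (auto-commit; committed e=8)
Op 2: UPDATE b=9 (auto-commit; committed b=9)
Op 3: UPDATE b=16 (auto-commit; committed b=16)
After op 3: visible(b) = 16 (pending={}, committed={b=16, d=18, e=8})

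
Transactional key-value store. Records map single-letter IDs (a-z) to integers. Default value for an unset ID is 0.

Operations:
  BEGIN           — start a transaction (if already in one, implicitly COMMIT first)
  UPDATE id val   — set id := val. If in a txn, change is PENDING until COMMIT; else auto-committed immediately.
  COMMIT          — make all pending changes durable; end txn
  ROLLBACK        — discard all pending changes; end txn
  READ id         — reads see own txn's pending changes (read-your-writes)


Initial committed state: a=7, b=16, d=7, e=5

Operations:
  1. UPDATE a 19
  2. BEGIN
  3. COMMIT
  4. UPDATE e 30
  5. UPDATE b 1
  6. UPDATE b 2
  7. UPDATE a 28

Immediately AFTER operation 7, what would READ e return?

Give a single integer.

Initial committed: {a=7, b=16, d=7, e=5}
Op 1: UPDATE a=19 (auto-commit; committed a=19)
Op 2: BEGIN: in_txn=True, pending={}
Op 3: COMMIT: merged [] into committed; committed now {a=19, b=16, d=7, e=5}
Op 4: UPDATE e=30 (auto-commit; committed e=30)
Op 5: UPDATE b=1 (auto-commit; committed b=1)
Op 6: UPDATE b=2 (auto-commit; committed b=2)
Op 7: UPDATE a=28 (auto-commit; committed a=28)
After op 7: visible(e) = 30 (pending={}, committed={a=28, b=2, d=7, e=30})

Answer: 30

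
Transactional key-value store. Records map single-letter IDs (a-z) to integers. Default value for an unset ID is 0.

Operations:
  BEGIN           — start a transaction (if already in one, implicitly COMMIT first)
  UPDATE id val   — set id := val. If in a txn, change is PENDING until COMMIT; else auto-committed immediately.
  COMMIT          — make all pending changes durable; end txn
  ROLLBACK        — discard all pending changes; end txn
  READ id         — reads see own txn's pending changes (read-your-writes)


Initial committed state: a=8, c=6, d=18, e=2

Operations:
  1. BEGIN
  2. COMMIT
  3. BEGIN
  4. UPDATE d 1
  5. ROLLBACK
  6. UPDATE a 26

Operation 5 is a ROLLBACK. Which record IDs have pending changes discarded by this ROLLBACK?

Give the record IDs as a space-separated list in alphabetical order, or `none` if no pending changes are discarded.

Initial committed: {a=8, c=6, d=18, e=2}
Op 1: BEGIN: in_txn=True, pending={}
Op 2: COMMIT: merged [] into committed; committed now {a=8, c=6, d=18, e=2}
Op 3: BEGIN: in_txn=True, pending={}
Op 4: UPDATE d=1 (pending; pending now {d=1})
Op 5: ROLLBACK: discarded pending ['d']; in_txn=False
Op 6: UPDATE a=26 (auto-commit; committed a=26)
ROLLBACK at op 5 discards: ['d']

Answer: d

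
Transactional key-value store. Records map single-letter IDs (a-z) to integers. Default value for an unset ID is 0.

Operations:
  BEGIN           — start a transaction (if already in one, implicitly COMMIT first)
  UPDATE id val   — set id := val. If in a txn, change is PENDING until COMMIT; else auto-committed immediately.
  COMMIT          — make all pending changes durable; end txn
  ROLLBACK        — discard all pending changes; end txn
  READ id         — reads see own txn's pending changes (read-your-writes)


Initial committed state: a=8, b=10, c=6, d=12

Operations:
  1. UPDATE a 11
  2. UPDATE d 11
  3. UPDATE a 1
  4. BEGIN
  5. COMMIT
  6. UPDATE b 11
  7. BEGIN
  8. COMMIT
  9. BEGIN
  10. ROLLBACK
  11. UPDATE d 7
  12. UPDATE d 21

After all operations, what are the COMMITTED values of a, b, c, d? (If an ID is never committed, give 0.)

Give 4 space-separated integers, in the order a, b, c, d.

Initial committed: {a=8, b=10, c=6, d=12}
Op 1: UPDATE a=11 (auto-commit; committed a=11)
Op 2: UPDATE d=11 (auto-commit; committed d=11)
Op 3: UPDATE a=1 (auto-commit; committed a=1)
Op 4: BEGIN: in_txn=True, pending={}
Op 5: COMMIT: merged [] into committed; committed now {a=1, b=10, c=6, d=11}
Op 6: UPDATE b=11 (auto-commit; committed b=11)
Op 7: BEGIN: in_txn=True, pending={}
Op 8: COMMIT: merged [] into committed; committed now {a=1, b=11, c=6, d=11}
Op 9: BEGIN: in_txn=True, pending={}
Op 10: ROLLBACK: discarded pending []; in_txn=False
Op 11: UPDATE d=7 (auto-commit; committed d=7)
Op 12: UPDATE d=21 (auto-commit; committed d=21)
Final committed: {a=1, b=11, c=6, d=21}

Answer: 1 11 6 21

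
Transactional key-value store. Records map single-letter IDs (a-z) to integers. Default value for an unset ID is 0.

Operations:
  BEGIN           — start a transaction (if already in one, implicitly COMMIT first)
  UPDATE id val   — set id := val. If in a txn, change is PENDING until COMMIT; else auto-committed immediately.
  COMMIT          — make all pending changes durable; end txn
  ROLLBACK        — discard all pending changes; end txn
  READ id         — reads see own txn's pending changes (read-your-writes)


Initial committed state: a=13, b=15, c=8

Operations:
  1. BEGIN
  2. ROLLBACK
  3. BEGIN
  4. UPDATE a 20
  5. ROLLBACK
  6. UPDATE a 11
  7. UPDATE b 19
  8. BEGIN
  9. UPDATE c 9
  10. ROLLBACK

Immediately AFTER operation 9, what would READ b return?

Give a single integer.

Initial committed: {a=13, b=15, c=8}
Op 1: BEGIN: in_txn=True, pending={}
Op 2: ROLLBACK: discarded pending []; in_txn=False
Op 3: BEGIN: in_txn=True, pending={}
Op 4: UPDATE a=20 (pending; pending now {a=20})
Op 5: ROLLBACK: discarded pending ['a']; in_txn=False
Op 6: UPDATE a=11 (auto-commit; committed a=11)
Op 7: UPDATE b=19 (auto-commit; committed b=19)
Op 8: BEGIN: in_txn=True, pending={}
Op 9: UPDATE c=9 (pending; pending now {c=9})
After op 9: visible(b) = 19 (pending={c=9}, committed={a=11, b=19, c=8})

Answer: 19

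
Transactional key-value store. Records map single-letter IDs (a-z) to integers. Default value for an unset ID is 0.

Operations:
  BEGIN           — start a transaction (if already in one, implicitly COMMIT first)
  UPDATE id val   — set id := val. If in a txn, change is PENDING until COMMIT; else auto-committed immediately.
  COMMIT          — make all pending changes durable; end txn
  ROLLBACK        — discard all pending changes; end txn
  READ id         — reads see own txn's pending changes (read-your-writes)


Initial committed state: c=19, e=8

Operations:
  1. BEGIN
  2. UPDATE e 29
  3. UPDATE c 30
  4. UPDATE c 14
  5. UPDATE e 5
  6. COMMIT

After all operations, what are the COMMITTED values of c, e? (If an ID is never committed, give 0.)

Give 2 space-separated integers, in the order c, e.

Answer: 14 5

Derivation:
Initial committed: {c=19, e=8}
Op 1: BEGIN: in_txn=True, pending={}
Op 2: UPDATE e=29 (pending; pending now {e=29})
Op 3: UPDATE c=30 (pending; pending now {c=30, e=29})
Op 4: UPDATE c=14 (pending; pending now {c=14, e=29})
Op 5: UPDATE e=5 (pending; pending now {c=14, e=5})
Op 6: COMMIT: merged ['c', 'e'] into committed; committed now {c=14, e=5}
Final committed: {c=14, e=5}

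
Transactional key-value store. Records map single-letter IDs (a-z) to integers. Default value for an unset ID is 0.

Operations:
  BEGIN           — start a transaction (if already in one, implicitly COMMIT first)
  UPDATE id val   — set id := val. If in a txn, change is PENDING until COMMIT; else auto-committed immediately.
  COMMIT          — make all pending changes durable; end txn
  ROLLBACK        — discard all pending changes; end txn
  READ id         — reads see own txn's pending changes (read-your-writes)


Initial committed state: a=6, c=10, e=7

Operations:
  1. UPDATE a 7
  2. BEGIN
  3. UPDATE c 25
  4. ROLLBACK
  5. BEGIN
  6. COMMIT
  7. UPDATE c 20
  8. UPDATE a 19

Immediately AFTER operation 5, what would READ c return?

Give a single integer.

Initial committed: {a=6, c=10, e=7}
Op 1: UPDATE a=7 (auto-commit; committed a=7)
Op 2: BEGIN: in_txn=True, pending={}
Op 3: UPDATE c=25 (pending; pending now {c=25})
Op 4: ROLLBACK: discarded pending ['c']; in_txn=False
Op 5: BEGIN: in_txn=True, pending={}
After op 5: visible(c) = 10 (pending={}, committed={a=7, c=10, e=7})

Answer: 10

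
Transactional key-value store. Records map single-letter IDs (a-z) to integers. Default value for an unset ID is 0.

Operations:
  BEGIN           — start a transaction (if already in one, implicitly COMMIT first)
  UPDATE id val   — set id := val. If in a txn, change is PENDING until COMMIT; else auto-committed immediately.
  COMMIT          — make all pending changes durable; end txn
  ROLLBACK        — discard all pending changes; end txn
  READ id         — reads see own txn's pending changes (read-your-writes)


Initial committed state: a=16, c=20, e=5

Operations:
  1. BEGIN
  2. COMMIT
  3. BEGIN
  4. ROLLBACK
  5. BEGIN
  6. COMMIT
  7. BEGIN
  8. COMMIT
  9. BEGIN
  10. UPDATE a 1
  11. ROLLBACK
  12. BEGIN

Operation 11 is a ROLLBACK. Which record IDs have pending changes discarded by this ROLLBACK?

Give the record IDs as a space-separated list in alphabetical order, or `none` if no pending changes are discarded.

Initial committed: {a=16, c=20, e=5}
Op 1: BEGIN: in_txn=True, pending={}
Op 2: COMMIT: merged [] into committed; committed now {a=16, c=20, e=5}
Op 3: BEGIN: in_txn=True, pending={}
Op 4: ROLLBACK: discarded pending []; in_txn=False
Op 5: BEGIN: in_txn=True, pending={}
Op 6: COMMIT: merged [] into committed; committed now {a=16, c=20, e=5}
Op 7: BEGIN: in_txn=True, pending={}
Op 8: COMMIT: merged [] into committed; committed now {a=16, c=20, e=5}
Op 9: BEGIN: in_txn=True, pending={}
Op 10: UPDATE a=1 (pending; pending now {a=1})
Op 11: ROLLBACK: discarded pending ['a']; in_txn=False
Op 12: BEGIN: in_txn=True, pending={}
ROLLBACK at op 11 discards: ['a']

Answer: a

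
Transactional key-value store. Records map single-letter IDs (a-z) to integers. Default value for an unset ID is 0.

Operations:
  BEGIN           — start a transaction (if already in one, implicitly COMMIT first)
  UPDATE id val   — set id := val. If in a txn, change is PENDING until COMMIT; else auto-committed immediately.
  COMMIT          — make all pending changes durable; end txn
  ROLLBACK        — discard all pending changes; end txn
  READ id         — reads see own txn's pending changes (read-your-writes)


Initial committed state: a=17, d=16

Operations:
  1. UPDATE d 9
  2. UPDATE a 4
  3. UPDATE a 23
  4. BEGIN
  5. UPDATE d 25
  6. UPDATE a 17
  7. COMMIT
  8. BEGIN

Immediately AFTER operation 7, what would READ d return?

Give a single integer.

Answer: 25

Derivation:
Initial committed: {a=17, d=16}
Op 1: UPDATE d=9 (auto-commit; committed d=9)
Op 2: UPDATE a=4 (auto-commit; committed a=4)
Op 3: UPDATE a=23 (auto-commit; committed a=23)
Op 4: BEGIN: in_txn=True, pending={}
Op 5: UPDATE d=25 (pending; pending now {d=25})
Op 6: UPDATE a=17 (pending; pending now {a=17, d=25})
Op 7: COMMIT: merged ['a', 'd'] into committed; committed now {a=17, d=25}
After op 7: visible(d) = 25 (pending={}, committed={a=17, d=25})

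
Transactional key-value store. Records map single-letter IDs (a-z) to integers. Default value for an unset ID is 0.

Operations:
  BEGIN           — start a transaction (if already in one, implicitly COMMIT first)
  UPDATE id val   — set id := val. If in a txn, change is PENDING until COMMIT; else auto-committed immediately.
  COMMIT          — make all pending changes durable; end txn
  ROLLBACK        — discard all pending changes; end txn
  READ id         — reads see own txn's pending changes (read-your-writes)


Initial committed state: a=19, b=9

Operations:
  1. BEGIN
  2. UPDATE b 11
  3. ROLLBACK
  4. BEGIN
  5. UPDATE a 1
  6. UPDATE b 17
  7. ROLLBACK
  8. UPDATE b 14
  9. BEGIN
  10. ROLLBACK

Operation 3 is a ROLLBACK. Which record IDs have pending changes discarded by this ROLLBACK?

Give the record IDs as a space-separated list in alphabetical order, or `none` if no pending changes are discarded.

Answer: b

Derivation:
Initial committed: {a=19, b=9}
Op 1: BEGIN: in_txn=True, pending={}
Op 2: UPDATE b=11 (pending; pending now {b=11})
Op 3: ROLLBACK: discarded pending ['b']; in_txn=False
Op 4: BEGIN: in_txn=True, pending={}
Op 5: UPDATE a=1 (pending; pending now {a=1})
Op 6: UPDATE b=17 (pending; pending now {a=1, b=17})
Op 7: ROLLBACK: discarded pending ['a', 'b']; in_txn=False
Op 8: UPDATE b=14 (auto-commit; committed b=14)
Op 9: BEGIN: in_txn=True, pending={}
Op 10: ROLLBACK: discarded pending []; in_txn=False
ROLLBACK at op 3 discards: ['b']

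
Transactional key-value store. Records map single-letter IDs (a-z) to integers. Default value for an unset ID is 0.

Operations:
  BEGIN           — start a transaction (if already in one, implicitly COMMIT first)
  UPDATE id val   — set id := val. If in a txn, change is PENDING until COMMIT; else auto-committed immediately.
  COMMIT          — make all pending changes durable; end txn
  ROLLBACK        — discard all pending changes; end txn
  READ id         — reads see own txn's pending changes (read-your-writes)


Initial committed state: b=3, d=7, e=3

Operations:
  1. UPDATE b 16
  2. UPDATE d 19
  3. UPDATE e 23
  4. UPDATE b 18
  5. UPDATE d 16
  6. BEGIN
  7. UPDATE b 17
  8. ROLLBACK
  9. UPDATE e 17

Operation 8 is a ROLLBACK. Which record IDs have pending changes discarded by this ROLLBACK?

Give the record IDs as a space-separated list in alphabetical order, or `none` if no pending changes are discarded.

Answer: b

Derivation:
Initial committed: {b=3, d=7, e=3}
Op 1: UPDATE b=16 (auto-commit; committed b=16)
Op 2: UPDATE d=19 (auto-commit; committed d=19)
Op 3: UPDATE e=23 (auto-commit; committed e=23)
Op 4: UPDATE b=18 (auto-commit; committed b=18)
Op 5: UPDATE d=16 (auto-commit; committed d=16)
Op 6: BEGIN: in_txn=True, pending={}
Op 7: UPDATE b=17 (pending; pending now {b=17})
Op 8: ROLLBACK: discarded pending ['b']; in_txn=False
Op 9: UPDATE e=17 (auto-commit; committed e=17)
ROLLBACK at op 8 discards: ['b']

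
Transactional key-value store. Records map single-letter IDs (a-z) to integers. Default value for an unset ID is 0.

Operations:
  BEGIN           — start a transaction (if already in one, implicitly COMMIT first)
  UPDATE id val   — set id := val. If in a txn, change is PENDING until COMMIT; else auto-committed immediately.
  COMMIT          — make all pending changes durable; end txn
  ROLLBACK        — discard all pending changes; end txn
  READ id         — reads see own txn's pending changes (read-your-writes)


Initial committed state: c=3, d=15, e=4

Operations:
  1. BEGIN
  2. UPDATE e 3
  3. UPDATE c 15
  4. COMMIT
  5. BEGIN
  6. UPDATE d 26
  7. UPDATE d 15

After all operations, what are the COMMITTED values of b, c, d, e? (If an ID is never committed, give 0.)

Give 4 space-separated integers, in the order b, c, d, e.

Answer: 0 15 15 3

Derivation:
Initial committed: {c=3, d=15, e=4}
Op 1: BEGIN: in_txn=True, pending={}
Op 2: UPDATE e=3 (pending; pending now {e=3})
Op 3: UPDATE c=15 (pending; pending now {c=15, e=3})
Op 4: COMMIT: merged ['c', 'e'] into committed; committed now {c=15, d=15, e=3}
Op 5: BEGIN: in_txn=True, pending={}
Op 6: UPDATE d=26 (pending; pending now {d=26})
Op 7: UPDATE d=15 (pending; pending now {d=15})
Final committed: {c=15, d=15, e=3}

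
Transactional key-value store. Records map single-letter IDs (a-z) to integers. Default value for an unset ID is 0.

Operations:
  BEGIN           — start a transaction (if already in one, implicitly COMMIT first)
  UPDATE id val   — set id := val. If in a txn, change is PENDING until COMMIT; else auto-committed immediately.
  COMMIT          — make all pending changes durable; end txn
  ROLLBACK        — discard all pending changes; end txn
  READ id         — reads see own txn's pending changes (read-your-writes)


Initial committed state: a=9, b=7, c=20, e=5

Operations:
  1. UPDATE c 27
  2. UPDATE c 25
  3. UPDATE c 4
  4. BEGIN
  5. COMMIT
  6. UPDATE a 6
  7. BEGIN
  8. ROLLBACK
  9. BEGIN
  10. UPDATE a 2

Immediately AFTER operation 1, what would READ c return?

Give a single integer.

Answer: 27

Derivation:
Initial committed: {a=9, b=7, c=20, e=5}
Op 1: UPDATE c=27 (auto-commit; committed c=27)
After op 1: visible(c) = 27 (pending={}, committed={a=9, b=7, c=27, e=5})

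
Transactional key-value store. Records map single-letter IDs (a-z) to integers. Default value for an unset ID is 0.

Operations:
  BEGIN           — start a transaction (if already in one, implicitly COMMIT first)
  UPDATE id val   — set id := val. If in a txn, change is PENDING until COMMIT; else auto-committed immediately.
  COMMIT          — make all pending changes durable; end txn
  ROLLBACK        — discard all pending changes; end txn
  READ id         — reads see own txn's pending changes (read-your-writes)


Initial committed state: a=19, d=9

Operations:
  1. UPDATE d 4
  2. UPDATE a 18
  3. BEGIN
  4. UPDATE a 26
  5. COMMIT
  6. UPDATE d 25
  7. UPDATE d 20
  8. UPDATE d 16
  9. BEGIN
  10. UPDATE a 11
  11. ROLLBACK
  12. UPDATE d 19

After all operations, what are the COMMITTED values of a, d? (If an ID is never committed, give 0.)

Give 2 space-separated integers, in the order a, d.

Initial committed: {a=19, d=9}
Op 1: UPDATE d=4 (auto-commit; committed d=4)
Op 2: UPDATE a=18 (auto-commit; committed a=18)
Op 3: BEGIN: in_txn=True, pending={}
Op 4: UPDATE a=26 (pending; pending now {a=26})
Op 5: COMMIT: merged ['a'] into committed; committed now {a=26, d=4}
Op 6: UPDATE d=25 (auto-commit; committed d=25)
Op 7: UPDATE d=20 (auto-commit; committed d=20)
Op 8: UPDATE d=16 (auto-commit; committed d=16)
Op 9: BEGIN: in_txn=True, pending={}
Op 10: UPDATE a=11 (pending; pending now {a=11})
Op 11: ROLLBACK: discarded pending ['a']; in_txn=False
Op 12: UPDATE d=19 (auto-commit; committed d=19)
Final committed: {a=26, d=19}

Answer: 26 19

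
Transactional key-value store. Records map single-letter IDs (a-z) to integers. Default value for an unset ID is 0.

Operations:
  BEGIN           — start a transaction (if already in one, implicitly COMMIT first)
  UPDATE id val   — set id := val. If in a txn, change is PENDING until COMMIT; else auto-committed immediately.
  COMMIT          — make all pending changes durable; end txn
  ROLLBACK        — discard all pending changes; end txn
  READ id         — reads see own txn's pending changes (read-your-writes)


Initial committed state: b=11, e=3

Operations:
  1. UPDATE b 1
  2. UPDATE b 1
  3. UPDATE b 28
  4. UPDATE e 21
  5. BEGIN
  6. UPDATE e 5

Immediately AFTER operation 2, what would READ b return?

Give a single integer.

Initial committed: {b=11, e=3}
Op 1: UPDATE b=1 (auto-commit; committed b=1)
Op 2: UPDATE b=1 (auto-commit; committed b=1)
After op 2: visible(b) = 1 (pending={}, committed={b=1, e=3})

Answer: 1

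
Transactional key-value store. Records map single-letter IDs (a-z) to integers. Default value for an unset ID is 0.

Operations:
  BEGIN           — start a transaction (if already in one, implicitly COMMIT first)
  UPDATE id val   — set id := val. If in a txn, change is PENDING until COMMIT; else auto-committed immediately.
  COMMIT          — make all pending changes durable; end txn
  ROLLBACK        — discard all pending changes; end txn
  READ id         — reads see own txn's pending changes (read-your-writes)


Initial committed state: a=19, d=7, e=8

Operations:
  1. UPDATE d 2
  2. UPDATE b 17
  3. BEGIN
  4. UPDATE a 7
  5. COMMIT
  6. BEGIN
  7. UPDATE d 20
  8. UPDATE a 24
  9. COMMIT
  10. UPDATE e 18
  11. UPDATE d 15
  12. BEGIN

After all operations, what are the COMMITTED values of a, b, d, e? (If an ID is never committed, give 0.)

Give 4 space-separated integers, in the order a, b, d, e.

Initial committed: {a=19, d=7, e=8}
Op 1: UPDATE d=2 (auto-commit; committed d=2)
Op 2: UPDATE b=17 (auto-commit; committed b=17)
Op 3: BEGIN: in_txn=True, pending={}
Op 4: UPDATE a=7 (pending; pending now {a=7})
Op 5: COMMIT: merged ['a'] into committed; committed now {a=7, b=17, d=2, e=8}
Op 6: BEGIN: in_txn=True, pending={}
Op 7: UPDATE d=20 (pending; pending now {d=20})
Op 8: UPDATE a=24 (pending; pending now {a=24, d=20})
Op 9: COMMIT: merged ['a', 'd'] into committed; committed now {a=24, b=17, d=20, e=8}
Op 10: UPDATE e=18 (auto-commit; committed e=18)
Op 11: UPDATE d=15 (auto-commit; committed d=15)
Op 12: BEGIN: in_txn=True, pending={}
Final committed: {a=24, b=17, d=15, e=18}

Answer: 24 17 15 18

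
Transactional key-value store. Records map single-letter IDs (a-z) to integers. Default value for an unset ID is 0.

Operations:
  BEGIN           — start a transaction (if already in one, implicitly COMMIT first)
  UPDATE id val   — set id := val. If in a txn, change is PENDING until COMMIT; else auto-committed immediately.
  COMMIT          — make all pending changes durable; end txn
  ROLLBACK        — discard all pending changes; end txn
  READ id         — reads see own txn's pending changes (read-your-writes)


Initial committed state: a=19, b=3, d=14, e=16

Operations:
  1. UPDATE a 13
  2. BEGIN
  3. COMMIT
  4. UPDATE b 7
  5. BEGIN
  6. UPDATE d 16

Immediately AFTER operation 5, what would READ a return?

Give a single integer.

Initial committed: {a=19, b=3, d=14, e=16}
Op 1: UPDATE a=13 (auto-commit; committed a=13)
Op 2: BEGIN: in_txn=True, pending={}
Op 3: COMMIT: merged [] into committed; committed now {a=13, b=3, d=14, e=16}
Op 4: UPDATE b=7 (auto-commit; committed b=7)
Op 5: BEGIN: in_txn=True, pending={}
After op 5: visible(a) = 13 (pending={}, committed={a=13, b=7, d=14, e=16})

Answer: 13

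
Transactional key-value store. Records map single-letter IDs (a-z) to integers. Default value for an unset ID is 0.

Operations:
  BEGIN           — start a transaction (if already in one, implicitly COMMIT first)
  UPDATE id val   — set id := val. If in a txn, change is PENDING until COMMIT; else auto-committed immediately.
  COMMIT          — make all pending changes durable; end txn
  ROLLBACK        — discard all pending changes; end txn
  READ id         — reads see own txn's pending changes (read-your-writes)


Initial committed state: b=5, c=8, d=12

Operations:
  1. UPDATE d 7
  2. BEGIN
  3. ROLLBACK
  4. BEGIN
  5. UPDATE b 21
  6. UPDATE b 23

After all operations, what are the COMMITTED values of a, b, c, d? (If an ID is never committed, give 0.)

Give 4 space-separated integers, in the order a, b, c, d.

Initial committed: {b=5, c=8, d=12}
Op 1: UPDATE d=7 (auto-commit; committed d=7)
Op 2: BEGIN: in_txn=True, pending={}
Op 3: ROLLBACK: discarded pending []; in_txn=False
Op 4: BEGIN: in_txn=True, pending={}
Op 5: UPDATE b=21 (pending; pending now {b=21})
Op 6: UPDATE b=23 (pending; pending now {b=23})
Final committed: {b=5, c=8, d=7}

Answer: 0 5 8 7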